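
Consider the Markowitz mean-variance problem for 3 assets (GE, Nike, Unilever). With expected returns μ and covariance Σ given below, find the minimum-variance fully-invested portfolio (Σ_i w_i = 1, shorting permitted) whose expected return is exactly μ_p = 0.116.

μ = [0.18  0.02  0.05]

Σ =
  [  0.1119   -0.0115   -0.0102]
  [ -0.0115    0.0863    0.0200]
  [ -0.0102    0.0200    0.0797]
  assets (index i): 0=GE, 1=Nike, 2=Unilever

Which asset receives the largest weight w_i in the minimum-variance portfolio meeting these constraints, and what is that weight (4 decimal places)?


g=Σ⁻¹μ = [1.7080  0.2796  0.7758]
h=Σ⁻¹𝟙 = [11.0424  10.4302  11.3429]
a=μᵀg=0.351825  b=𝟙ᵀg=2.763382  c=𝟙ᵀh=32.815531  D=ac−b²=3.909060
λ₁=(c·0.116−b)/D = (32.815531·0.116−2.763382)/3.909060 = 0.266872
λ₂=(a−b·0.116)/D = (0.351825−2.763382·0.116)/3.909060 = 0.008000
w* = 0.266872·g + 0.008000·h:
  w_0 = 0.266872·1.7080 + 0.008000·11.0424 = 0.5442  (GE)
  w_1 = 0.266872·0.2796 + 0.008000·10.4302 = 0.1581  (Nike)
  w_2 = 0.266872·0.7758 + 0.008000·11.3429 = 0.2978  (Unilever)
Σw_i=1.0000  μᵀw=0.1160
σ²=wᵀΣw=λ₁·μ_p+λ₂ = 0.266872·0.116 + 0.008000 = 0.038957 ≈ 0.0390

GE (0.5442)


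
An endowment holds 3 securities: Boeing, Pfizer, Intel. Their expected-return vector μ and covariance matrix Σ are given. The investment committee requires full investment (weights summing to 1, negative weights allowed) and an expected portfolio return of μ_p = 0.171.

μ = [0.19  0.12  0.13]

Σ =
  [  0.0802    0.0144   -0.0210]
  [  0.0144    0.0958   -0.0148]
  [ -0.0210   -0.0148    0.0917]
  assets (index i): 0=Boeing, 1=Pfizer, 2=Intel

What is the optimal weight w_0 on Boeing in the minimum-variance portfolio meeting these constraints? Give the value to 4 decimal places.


0.6858

g=Σ⁻¹μ = [2.7419  1.1861  2.2370]
h=Σ⁻¹𝟙 = [14.7397  10.6957  16.0069]
a=μᵀg=0.954092  b=𝟙ᵀg=6.164929  c=𝟙ᵀh=41.442325  D=ac−b²=1.533450
λ₁=(c·0.171−b)/D = (41.442325·0.171−6.164929)/1.533450 = 0.601069
λ₂=(a−b·0.171)/D = (0.954092−6.164929·0.171)/1.533450 = -0.065285
w* = 0.601069·g + -0.065285·h:
  w_0 = 0.601069·2.7419 + -0.065285·14.7397 = 0.6858  (Boeing)
  w_1 = 0.601069·1.1861 + -0.065285·10.6957 = 0.0146  (Pfizer)
  w_2 = 0.601069·2.2370 + -0.065285·16.0069 = 0.2996  (Intel)
Σw_i=1.0000  μᵀw=0.1710
σ²=wᵀΣw=λ₁·μ_p+λ₂ = 0.601069·0.171 + -0.065285 = 0.037498 ≈ 0.0375


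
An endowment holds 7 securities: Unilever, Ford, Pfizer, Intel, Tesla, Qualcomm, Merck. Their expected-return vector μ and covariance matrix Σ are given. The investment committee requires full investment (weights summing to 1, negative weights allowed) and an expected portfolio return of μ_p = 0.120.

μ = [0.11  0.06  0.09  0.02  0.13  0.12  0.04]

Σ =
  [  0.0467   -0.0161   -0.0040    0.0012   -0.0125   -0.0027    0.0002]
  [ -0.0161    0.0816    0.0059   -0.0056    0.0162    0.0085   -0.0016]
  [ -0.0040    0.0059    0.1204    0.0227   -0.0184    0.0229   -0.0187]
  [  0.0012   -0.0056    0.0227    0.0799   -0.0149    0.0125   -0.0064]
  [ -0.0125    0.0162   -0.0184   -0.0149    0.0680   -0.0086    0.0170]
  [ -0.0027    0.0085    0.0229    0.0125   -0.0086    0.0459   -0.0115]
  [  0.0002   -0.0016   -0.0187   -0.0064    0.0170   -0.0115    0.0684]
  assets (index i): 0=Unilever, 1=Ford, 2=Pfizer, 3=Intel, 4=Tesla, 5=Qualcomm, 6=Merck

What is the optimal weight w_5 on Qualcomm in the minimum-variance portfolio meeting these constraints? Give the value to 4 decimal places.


x=Σ⁻¹μ = [3.5450  0.5082  0.7828  0.1324  2.9141  2.9966  0.5923]
y=Σ⁻¹𝟙 = [33.1196  12.8632  8.0560  12.4754  21.2819  22.0869  16.6177]
a=μᵀx=1.255656  b=𝟙ᵀx=11.471291  c=𝟙ᵀy=126.500885  D=ac−b²=27.251038
λ₁=(c·0.120−b)/D = (126.500885·0.120−11.471291)/27.251038 = 0.136098
λ₂=(a−b·0.120)/D = (1.255656−11.471291·0.120)/27.251038 = -0.004436
w* = 0.136098·x + -0.004436·y:
  w_0 = 0.136098·3.5450 + -0.004436·33.1196 = 0.3355  (Unilever)
  w_1 = 0.136098·0.5082 + -0.004436·12.8632 = 0.0121  (Ford)
  w_2 = 0.136098·0.7828 + -0.004436·8.0560 = 0.0708  (Pfizer)
  w_3 = 0.136098·0.1324 + -0.004436·12.4754 = -0.0373  (Intel)
  w_4 = 0.136098·2.9141 + -0.004436·21.2819 = 0.3022  (Tesla)
  w_5 = 0.136098·2.9966 + -0.004436·22.0869 = 0.3098  (Qualcomm)
  w_6 = 0.136098·0.5923 + -0.004436·16.6177 = 0.0069  (Merck)
Σw_i=1.0000  μᵀw=0.1200
σ²=wᵀΣw=λ₁·μ_p+λ₂ = 0.136098·0.120 + -0.004436 = 0.011895 ≈ 0.0119

0.3098


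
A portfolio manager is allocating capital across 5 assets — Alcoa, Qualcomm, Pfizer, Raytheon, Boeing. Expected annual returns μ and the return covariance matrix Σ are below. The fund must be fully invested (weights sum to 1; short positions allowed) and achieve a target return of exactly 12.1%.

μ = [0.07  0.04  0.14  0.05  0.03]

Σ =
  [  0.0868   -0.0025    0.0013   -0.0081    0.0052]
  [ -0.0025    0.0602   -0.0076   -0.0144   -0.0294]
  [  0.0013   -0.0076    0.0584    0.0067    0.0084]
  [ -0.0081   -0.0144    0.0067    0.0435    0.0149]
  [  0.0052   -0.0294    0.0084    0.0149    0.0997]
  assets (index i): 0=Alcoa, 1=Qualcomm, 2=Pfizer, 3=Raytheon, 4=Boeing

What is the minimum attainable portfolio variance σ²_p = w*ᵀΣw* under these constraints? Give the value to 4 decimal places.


u=Σ⁻¹μ = [0.9213  1.4617  2.3722  1.3424  0.2834]
v=Σ⁻¹𝟙 = [14.1890  32.6926  15.7796  29.5040  13.1918]
a=μᵀu=0.530691  b=𝟙ᵀu=6.381031  c=𝟙ᵀv=105.356938  D=ac−b²=15.194414
λ₁=(c·0.121−b)/D = (105.356938·0.121−6.381031)/15.194414 = 0.419046
λ₂=(a−b·0.121)/D = (0.530691−6.381031·0.121)/15.194414 = -0.015888
w* = 0.419046·u + -0.015888·v:
  w_0 = 0.419046·0.9213 + -0.015888·14.1890 = 0.1606  (Alcoa)
  w_1 = 0.419046·1.4617 + -0.015888·32.6926 = 0.0931  (Qualcomm)
  w_2 = 0.419046·2.3722 + -0.015888·15.7796 = 0.7433  (Pfizer)
  w_3 = 0.419046·1.3424 + -0.015888·29.5040 = 0.0938  (Raytheon)
  w_4 = 0.419046·0.2834 + -0.015888·13.1918 = -0.0908  (Boeing)
Σw_i=1.0000  μᵀw=0.1210
σ²=wᵀΣw=λ₁·μ_p+λ₂ = 0.419046·0.121 + -0.015888 = 0.034816 ≈ 0.0348

0.0348


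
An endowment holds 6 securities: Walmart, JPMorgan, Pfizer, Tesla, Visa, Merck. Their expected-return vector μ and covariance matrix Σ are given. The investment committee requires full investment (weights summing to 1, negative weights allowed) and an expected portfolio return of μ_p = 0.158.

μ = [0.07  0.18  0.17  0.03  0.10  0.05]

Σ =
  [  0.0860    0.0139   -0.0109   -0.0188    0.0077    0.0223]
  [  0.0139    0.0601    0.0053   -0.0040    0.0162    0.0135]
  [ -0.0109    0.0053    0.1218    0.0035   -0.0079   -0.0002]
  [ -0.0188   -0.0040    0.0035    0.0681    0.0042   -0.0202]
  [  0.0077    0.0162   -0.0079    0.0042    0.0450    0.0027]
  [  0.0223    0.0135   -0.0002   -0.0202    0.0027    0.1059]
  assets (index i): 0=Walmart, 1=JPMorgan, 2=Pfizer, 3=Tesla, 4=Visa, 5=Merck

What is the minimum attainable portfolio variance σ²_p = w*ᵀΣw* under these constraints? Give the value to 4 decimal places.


u=Σ⁻¹μ = [0.5837  2.3523  1.4228  0.6159  1.4599  0.1323]
v=Σ⁻¹𝟙 = [11.9799  7.7729  9.4730  19.6869  16.6430  9.2781]
a=μᵀu=0.877233  b=𝟙ᵀu=6.566937  c=𝟙ᵀv=74.833763  D=ac−b²=22.521975
λ₁=(c·0.158−b)/D = (74.833763·0.158−6.566937)/22.521975 = 0.233408
λ₂=(a−b·0.158)/D = (0.877233−6.566937·0.158)/22.521975 = -0.007119
w* = 0.233408·u + -0.007119·v:
  w_0 = 0.233408·0.5837 + -0.007119·11.9799 = 0.0510  (Walmart)
  w_1 = 0.233408·2.3523 + -0.007119·7.7729 = 0.4937  (JPMorgan)
  w_2 = 0.233408·1.4228 + -0.007119·9.4730 = 0.2647  (Pfizer)
  w_3 = 0.233408·0.6159 + -0.007119·19.6869 = 0.0036  (Tesla)
  w_4 = 0.233408·1.4599 + -0.007119·16.6430 = 0.2223  (Visa)
  w_5 = 0.233408·0.1323 + -0.007119·9.2781 = -0.0352  (Merck)
Σw_i=1.0000  μᵀw=0.1580
σ²=wᵀΣw=λ₁·μ_p+λ₂ = 0.233408·0.158 + -0.007119 = 0.029759 ≈ 0.0298

0.0298


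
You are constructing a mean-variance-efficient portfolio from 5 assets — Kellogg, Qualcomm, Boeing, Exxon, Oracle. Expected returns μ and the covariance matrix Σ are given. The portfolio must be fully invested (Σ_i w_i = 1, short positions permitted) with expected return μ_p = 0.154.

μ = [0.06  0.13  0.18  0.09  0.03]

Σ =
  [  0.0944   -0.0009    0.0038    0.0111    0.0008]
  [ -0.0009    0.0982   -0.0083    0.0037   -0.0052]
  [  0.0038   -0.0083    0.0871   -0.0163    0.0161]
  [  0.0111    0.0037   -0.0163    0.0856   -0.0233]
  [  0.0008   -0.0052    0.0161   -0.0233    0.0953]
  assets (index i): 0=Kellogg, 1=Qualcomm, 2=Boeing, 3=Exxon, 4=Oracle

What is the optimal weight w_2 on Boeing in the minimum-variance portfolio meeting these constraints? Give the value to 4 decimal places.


u=Σ⁻¹μ = [0.3745  1.4931  2.4068  1.4923  0.3513]
v=Σ⁻¹𝟙 = [8.1880  11.4174  12.8506  16.0588  12.8027]
a=μᵀu=0.794645  b=𝟙ᵀu=6.118018  c=𝟙ᵀv=61.317476  D=ac−b²=11.295468
λ₁=(c·0.154−b)/D = (61.317476·0.154−6.118018)/11.295468 = 0.294355
λ₂=(a−b·0.154)/D = (0.794645−6.118018·0.154)/11.295468 = -0.013061
w* = 0.294355·u + -0.013061·v:
  w_0 = 0.294355·0.3745 + -0.013061·8.1880 = 0.0033  (Kellogg)
  w_1 = 0.294355·1.4931 + -0.013061·11.4174 = 0.2904  (Qualcomm)
  w_2 = 0.294355·2.4068 + -0.013061·12.8506 = 0.5406  (Boeing)
  w_3 = 0.294355·1.4923 + -0.013061·16.0588 = 0.2295  (Exxon)
  w_4 = 0.294355·0.3513 + -0.013061·12.8027 = -0.0638  (Oracle)
Σw_i=1.0000  μᵀw=0.1540
σ²=wᵀΣw=λ₁·μ_p+λ₂ = 0.294355·0.154 + -0.013061 = 0.032270 ≈ 0.0323

0.5406


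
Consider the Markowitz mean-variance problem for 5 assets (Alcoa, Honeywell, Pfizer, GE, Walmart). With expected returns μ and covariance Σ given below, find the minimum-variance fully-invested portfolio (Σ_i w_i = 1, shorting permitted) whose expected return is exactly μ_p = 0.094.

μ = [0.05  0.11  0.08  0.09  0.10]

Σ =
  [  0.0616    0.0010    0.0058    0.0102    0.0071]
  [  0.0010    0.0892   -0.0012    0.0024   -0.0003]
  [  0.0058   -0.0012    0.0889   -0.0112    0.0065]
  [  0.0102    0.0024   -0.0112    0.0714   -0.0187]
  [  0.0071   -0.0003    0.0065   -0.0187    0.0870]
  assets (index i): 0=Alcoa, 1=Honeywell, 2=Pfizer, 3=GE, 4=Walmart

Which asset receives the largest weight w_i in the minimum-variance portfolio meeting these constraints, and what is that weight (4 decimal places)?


p=Σ⁻¹μ = [0.2481  1.2026  1.0119  1.7171  1.4268]
q=Σ⁻¹𝟙 = [10.4615  10.8269  11.9343  17.5714  13.5630]
a=μᵀp=0.522862  b=𝟙ᵀp=5.606506  c=𝟙ᵀq=64.357114  D=ac−b²=2.216960
λ₁=(c·0.094−b)/D = (64.357114·0.094−5.606506)/2.216960 = 0.199852
λ₂=(a−b·0.094)/D = (0.522862−5.606506·0.094)/2.216960 = -0.001872
w* = 0.199852·p + -0.001872·q:
  w_0 = 0.199852·0.2481 + -0.001872·10.4615 = 0.0300  (Alcoa)
  w_1 = 0.199852·1.2026 + -0.001872·10.8269 = 0.2201  (Honeywell)
  w_2 = 0.199852·1.0119 + -0.001872·11.9343 = 0.1799  (Pfizer)
  w_3 = 0.199852·1.7171 + -0.001872·17.5714 = 0.3103  (GE)
  w_4 = 0.199852·1.4268 + -0.001872·13.5630 = 0.2598  (Walmart)
Σw_i=1.0000  μᵀw=0.0940
σ²=wᵀΣw=λ₁·μ_p+λ₂ = 0.199852·0.094 + -0.001872 = 0.016914 ≈ 0.0169

GE (0.3103)


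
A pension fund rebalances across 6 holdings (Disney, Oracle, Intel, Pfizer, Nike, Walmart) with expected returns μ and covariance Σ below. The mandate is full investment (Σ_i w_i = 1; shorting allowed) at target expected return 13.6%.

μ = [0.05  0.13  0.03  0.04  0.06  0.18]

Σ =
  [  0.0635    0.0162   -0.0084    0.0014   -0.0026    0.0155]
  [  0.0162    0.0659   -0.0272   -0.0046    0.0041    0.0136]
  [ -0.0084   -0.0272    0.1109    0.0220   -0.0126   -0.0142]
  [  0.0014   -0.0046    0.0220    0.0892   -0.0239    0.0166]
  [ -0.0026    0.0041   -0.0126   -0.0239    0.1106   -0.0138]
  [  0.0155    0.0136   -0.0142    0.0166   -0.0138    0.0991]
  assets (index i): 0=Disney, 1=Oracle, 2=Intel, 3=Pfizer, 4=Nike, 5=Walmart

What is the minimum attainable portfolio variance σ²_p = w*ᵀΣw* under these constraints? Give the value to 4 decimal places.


0.0292

x=Σ⁻¹μ = [0.0138  1.9952  1.0474  0.1901  0.8510  1.7771]
y=Σ⁻¹𝟙 = [11.7930  16.4331  14.4738  10.4281  13.6373  8.2173]
a=μᵀx=0.670035  b=𝟙ᵀx=5.874639  c=𝟙ᵀy=74.982477  D=ac−b²=15.729473
λ₁=(c·0.136−b)/D = (74.982477·0.136−5.874639)/15.729473 = 0.274833
λ₂=(a−b·0.136)/D = (0.670035−5.874639·0.136)/15.729473 = -0.008196
w* = 0.274833·x + -0.008196·y:
  w_0 = 0.274833·0.0138 + -0.008196·11.7930 = -0.0929  (Disney)
  w_1 = 0.274833·1.9952 + -0.008196·16.4331 = 0.4137  (Oracle)
  w_2 = 0.274833·1.0474 + -0.008196·14.4738 = 0.1692  (Intel)
  w_3 = 0.274833·0.1901 + -0.008196·10.4281 = -0.0332  (Pfizer)
  w_4 = 0.274833·0.8510 + -0.008196·13.6373 = 0.1221  (Nike)
  w_5 = 0.274833·1.7771 + -0.008196·8.2173 = 0.4211  (Walmart)
Σw_i=1.0000  μᵀw=0.1360
σ²=wᵀΣw=λ₁·μ_p+λ₂ = 0.274833·0.136 + -0.008196 = 0.029181 ≈ 0.0292


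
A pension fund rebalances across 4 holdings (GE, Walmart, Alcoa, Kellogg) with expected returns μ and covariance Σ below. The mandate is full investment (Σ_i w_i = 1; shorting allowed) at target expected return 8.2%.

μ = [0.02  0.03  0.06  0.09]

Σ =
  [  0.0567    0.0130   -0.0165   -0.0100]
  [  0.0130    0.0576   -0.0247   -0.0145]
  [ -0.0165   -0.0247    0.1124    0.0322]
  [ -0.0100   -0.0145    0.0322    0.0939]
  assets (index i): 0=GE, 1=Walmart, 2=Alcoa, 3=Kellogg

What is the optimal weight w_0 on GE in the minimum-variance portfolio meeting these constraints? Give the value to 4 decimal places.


-0.1513

p=Σ⁻¹μ = [0.4726  0.8804  0.5198  0.9665]
q=Σ⁻¹𝟙 = [18.4977  21.6894  13.0897  11.4801]
a=μᵀp=0.154034  b=𝟙ᵀp=2.839227  c=𝟙ᵀq=64.756856  D=ac−b²=1.913547
λ₁=(c·0.082−b)/D = (64.756856·0.082−2.839227)/1.913547 = 1.291233
λ₂=(a−b·0.082)/D = (0.154034−2.839227·0.082)/1.913547 = -0.041171
w* = 1.291233·p + -0.041171·q:
  w_0 = 1.291233·0.4726 + -0.041171·18.4977 = -0.1513  (GE)
  w_1 = 1.291233·0.8804 + -0.041171·21.6894 = 0.2438  (Walmart)
  w_2 = 1.291233·0.5198 + -0.041171·13.0897 = 0.1322  (Alcoa)
  w_3 = 1.291233·0.9665 + -0.041171·11.4801 = 0.7753  (Kellogg)
Σw_i=1.0000  μᵀw=0.0820
σ²=wᵀΣw=λ₁·μ_p+λ₂ = 1.291233·0.082 + -0.041171 = 0.064710 ≈ 0.0647


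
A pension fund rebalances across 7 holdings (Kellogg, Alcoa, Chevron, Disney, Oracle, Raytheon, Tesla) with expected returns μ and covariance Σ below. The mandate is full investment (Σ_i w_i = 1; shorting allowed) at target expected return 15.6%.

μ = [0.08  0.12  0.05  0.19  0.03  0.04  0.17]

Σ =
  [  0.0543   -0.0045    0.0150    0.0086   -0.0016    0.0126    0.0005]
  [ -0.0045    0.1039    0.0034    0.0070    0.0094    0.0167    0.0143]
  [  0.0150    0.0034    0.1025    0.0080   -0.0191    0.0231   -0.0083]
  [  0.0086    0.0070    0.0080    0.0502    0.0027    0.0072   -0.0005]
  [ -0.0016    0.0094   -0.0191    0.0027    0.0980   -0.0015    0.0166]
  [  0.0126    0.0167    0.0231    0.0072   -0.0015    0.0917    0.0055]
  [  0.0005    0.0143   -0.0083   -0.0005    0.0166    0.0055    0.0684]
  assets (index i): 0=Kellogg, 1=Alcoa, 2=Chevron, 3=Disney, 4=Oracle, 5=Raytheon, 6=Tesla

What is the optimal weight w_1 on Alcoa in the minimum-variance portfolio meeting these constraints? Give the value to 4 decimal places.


0.0902

p=Σ⁻¹μ = [0.9307  0.6752  0.2836  3.5677  -0.2105  -0.3181  2.4746]
q=Σ⁻¹𝟙 = [13.5265  5.8313  8.1548  14.5115  9.1134  4.2295  11.8457]
a=μᵀp=1.249154  b=𝟙ᵀp=7.403154  c=𝟙ᵀq=67.212640  D=ac−b²=29.152270
λ₁=(c·0.156−b)/D = (67.212640·0.156−7.403154)/29.152270 = 0.105721
λ₂=(a−b·0.156)/D = (1.249154−7.403154·0.156)/29.152270 = 0.003233
w* = 0.105721·p + 0.003233·q:
  w_0 = 0.105721·0.9307 + 0.003233·13.5265 = 0.1421  (Kellogg)
  w_1 = 0.105721·0.6752 + 0.003233·5.8313 = 0.0902  (Alcoa)
  w_2 = 0.105721·0.2836 + 0.003233·8.1548 = 0.0564  (Chevron)
  w_3 = 0.105721·3.5677 + 0.003233·14.5115 = 0.4241  (Disney)
  w_4 = 0.105721·-0.2105 + 0.003233·9.1134 = 0.0072  (Oracle)
  w_5 = 0.105721·-0.3181 + 0.003233·4.2295 = -0.0200  (Raytheon)
  w_6 = 0.105721·2.4746 + 0.003233·11.8457 = 0.2999  (Tesla)
Σw_i=1.0000  μᵀw=0.1560
σ²=wᵀΣw=λ₁·μ_p+λ₂ = 0.105721·0.156 + 0.003233 = 0.019726 ≈ 0.0197


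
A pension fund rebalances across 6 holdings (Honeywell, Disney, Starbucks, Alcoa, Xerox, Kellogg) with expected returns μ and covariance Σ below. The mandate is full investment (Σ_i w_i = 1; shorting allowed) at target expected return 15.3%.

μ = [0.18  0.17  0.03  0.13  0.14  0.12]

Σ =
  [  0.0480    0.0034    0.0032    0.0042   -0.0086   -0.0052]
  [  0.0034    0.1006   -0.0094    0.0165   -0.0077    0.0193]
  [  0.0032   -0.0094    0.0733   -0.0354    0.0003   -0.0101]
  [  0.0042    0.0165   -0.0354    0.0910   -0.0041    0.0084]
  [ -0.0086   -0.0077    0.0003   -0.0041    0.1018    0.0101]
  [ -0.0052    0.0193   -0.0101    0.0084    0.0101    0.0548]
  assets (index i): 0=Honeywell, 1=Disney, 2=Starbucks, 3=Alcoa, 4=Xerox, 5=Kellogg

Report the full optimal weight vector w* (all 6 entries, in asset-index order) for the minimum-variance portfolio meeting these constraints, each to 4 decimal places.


0.4217  0.1329  0.0359  0.0959  0.1663  0.1473

x=Σ⁻¹μ = [3.9474  1.2162  1.3429  1.4525  1.6714  1.8528]
y=Σ⁻¹𝟙 = [21.1863  6.0641  24.2134  17.1663  10.9115  17.9432]
a=μᵀx=1.602737  b=𝟙ᵀx=11.483233  c=𝟙ᵀy=97.484725  D=ac−b²=24.377731
λ₁=(c·0.153−b)/D = (97.484725·0.153−11.483233)/24.377731 = 0.140781
λ₂=(a−b·0.153)/D = (1.602737−11.483233·0.153)/24.377731 = -0.006325
w* = 0.140781·x + -0.006325·y:
  w_0 = 0.140781·3.9474 + -0.006325·21.1863 = 0.4217  (Honeywell)
  w_1 = 0.140781·1.2162 + -0.006325·6.0641 = 0.1329  (Disney)
  w_2 = 0.140781·1.3429 + -0.006325·24.2134 = 0.0359  (Starbucks)
  w_3 = 0.140781·1.4525 + -0.006325·17.1663 = 0.0959  (Alcoa)
  w_4 = 0.140781·1.6714 + -0.006325·10.9115 = 0.1663  (Xerox)
  w_5 = 0.140781·1.8528 + -0.006325·17.9432 = 0.1473  (Kellogg)
Σw_i=1.0000  μᵀw=0.1530
σ²=wᵀΣw=λ₁·μ_p+λ₂ = 0.140781·0.153 + -0.006325 = 0.015214 ≈ 0.0152


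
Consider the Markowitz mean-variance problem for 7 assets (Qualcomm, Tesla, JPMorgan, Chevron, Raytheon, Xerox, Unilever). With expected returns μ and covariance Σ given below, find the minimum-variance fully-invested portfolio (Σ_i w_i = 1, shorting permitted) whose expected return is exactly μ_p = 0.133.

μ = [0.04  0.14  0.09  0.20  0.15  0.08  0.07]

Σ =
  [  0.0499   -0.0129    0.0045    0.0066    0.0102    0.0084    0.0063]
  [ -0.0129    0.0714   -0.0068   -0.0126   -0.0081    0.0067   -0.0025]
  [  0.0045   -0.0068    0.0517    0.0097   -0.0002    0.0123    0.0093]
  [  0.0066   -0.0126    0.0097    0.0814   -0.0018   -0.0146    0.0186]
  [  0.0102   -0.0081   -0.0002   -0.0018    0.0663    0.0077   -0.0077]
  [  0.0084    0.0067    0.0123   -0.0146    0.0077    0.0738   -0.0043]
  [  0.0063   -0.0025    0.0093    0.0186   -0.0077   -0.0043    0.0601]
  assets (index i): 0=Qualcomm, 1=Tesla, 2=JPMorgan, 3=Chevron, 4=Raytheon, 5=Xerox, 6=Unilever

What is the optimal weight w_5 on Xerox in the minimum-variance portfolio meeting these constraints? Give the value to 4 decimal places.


0.0809

u=Σ⁻¹μ = [0.2976  2.8624  1.2545  2.8113  2.6102  0.8992  0.5872]
v=Σ⁻¹𝟙 = [16.5238  21.8575  14.3163  11.6355  16.0358  8.6662  12.6743]
a=μᵀu=1.592383  b=𝟙ᵀu=11.322431  c=𝟙ᵀv=101.709310  D=ac−b²=33.762778
λ₁=(c·0.133−b)/D = (101.709310·0.133−11.322431)/33.762778 = 0.065306
λ₂=(a−b·0.133)/D = (1.592383−11.322431·0.133)/33.762778 = 0.002562
w* = 0.065306·u + 0.002562·v:
  w_0 = 0.065306·0.2976 + 0.002562·16.5238 = 0.0618  (Qualcomm)
  w_1 = 0.065306·2.8624 + 0.002562·21.8575 = 0.2429  (Tesla)
  w_2 = 0.065306·1.2545 + 0.002562·14.3163 = 0.1186  (JPMorgan)
  w_3 = 0.065306·2.8113 + 0.002562·11.6355 = 0.2134  (Chevron)
  w_4 = 0.065306·2.6102 + 0.002562·16.0358 = 0.2115  (Raytheon)
  w_5 = 0.065306·0.8992 + 0.002562·8.6662 = 0.0809  (Xerox)
  w_6 = 0.065306·0.5872 + 0.002562·12.6743 = 0.0708  (Unilever)
Σw_i=1.0000  μᵀw=0.1330
σ²=wᵀΣw=λ₁·μ_p+λ₂ = 0.065306·0.133 + 0.002562 = 0.011248 ≈ 0.0112


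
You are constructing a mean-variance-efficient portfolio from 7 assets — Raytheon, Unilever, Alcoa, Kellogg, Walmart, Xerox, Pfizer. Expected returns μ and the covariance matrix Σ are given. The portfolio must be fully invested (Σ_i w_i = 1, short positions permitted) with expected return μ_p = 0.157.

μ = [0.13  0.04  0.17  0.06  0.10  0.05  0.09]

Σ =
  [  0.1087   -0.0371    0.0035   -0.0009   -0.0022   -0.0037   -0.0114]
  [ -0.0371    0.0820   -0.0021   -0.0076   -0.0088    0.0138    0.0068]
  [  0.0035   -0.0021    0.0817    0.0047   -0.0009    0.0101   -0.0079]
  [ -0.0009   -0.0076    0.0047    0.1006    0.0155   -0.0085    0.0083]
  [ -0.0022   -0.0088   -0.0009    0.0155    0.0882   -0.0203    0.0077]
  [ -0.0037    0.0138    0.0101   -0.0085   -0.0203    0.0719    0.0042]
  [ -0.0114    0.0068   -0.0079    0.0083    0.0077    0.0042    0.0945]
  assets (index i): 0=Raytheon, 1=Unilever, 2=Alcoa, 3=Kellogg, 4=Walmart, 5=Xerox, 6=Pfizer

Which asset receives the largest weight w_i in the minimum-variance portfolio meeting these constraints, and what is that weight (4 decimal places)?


Alcoa (0.5918)

g=Σ⁻¹μ = [1.7404  1.3141  2.0634  0.3751  1.3062  0.5933  1.0745]
h=Σ⁻¹𝟙 = [17.3942  19.5885  10.7961  9.2269  14.6496  14.1968  9.5383]
a=μᵀg=0.909090  b=𝟙ᵀg=8.466978  c=𝟙ᵀh=95.390380  D=ac−b²=15.028715
λ₁=(c·0.157−b)/D = (95.390380·0.157−8.466978)/15.028715 = 0.433125
λ₂=(a−b·0.157)/D = (0.909090−8.466978·0.157)/15.028715 = -0.027962
w* = 0.433125·g + -0.027962·h:
  w_0 = 0.433125·1.7404 + -0.027962·17.3942 = 0.2675  (Raytheon)
  w_1 = 0.433125·1.3141 + -0.027962·19.5885 = 0.0214  (Unilever)
  w_2 = 0.433125·2.0634 + -0.027962·10.7961 = 0.5918  (Alcoa)
  w_3 = 0.433125·0.3751 + -0.027962·9.2269 = -0.0955  (Kellogg)
  w_4 = 0.433125·1.3062 + -0.027962·14.6496 = 0.1561  (Walmart)
  w_5 = 0.433125·0.5933 + -0.027962·14.1968 = -0.1400  (Xerox)
  w_6 = 0.433125·1.0745 + -0.027962·9.5383 = 0.1987  (Pfizer)
Σw_i=1.0000  μᵀw=0.1570
σ²=wᵀΣw=λ₁·μ_p+λ₂ = 0.433125·0.157 + -0.027962 = 0.040039 ≈ 0.0400


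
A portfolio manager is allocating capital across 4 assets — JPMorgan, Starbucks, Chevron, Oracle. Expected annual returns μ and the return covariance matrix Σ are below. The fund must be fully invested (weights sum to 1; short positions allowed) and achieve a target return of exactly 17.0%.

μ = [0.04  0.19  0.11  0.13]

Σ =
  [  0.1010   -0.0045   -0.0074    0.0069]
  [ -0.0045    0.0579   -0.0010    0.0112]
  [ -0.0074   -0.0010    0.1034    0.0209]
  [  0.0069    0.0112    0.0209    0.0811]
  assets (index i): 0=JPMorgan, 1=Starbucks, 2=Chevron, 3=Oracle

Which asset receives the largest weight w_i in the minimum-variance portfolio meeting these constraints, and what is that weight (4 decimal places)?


Starbucks (0.7028)

g=Σ⁻¹μ = [0.5480  3.1721  0.9576  0.8715]
h=Σ⁻¹𝟙 = [10.8809  16.9864  9.2658  6.6710]
a=μᵀg=0.843240  b=𝟙ᵀg=5.549128  c=𝟙ᵀh=43.804171  D=ac−b²=6.144618
λ₁=(c·0.170−b)/D = (43.804171·0.170−5.549128)/6.144618 = 0.308820
λ₂=(a−b·0.170)/D = (0.843240−5.549128·0.170)/6.144618 = -0.016293
w* = 0.308820·g + -0.016293·h:
  w_0 = 0.308820·0.5480 + -0.016293·10.8809 = -0.0080  (JPMorgan)
  w_1 = 0.308820·3.1721 + -0.016293·16.9864 = 0.7028  (Starbucks)
  w_2 = 0.308820·0.9576 + -0.016293·9.2658 = 0.1448  (Chevron)
  w_3 = 0.308820·0.8715 + -0.016293·6.6710 = 0.1604  (Oracle)
Σw_i=1.0000  μᵀw=0.1700
σ²=wᵀΣw=λ₁·μ_p+λ₂ = 0.308820·0.170 + -0.016293 = 0.036207 ≈ 0.0362


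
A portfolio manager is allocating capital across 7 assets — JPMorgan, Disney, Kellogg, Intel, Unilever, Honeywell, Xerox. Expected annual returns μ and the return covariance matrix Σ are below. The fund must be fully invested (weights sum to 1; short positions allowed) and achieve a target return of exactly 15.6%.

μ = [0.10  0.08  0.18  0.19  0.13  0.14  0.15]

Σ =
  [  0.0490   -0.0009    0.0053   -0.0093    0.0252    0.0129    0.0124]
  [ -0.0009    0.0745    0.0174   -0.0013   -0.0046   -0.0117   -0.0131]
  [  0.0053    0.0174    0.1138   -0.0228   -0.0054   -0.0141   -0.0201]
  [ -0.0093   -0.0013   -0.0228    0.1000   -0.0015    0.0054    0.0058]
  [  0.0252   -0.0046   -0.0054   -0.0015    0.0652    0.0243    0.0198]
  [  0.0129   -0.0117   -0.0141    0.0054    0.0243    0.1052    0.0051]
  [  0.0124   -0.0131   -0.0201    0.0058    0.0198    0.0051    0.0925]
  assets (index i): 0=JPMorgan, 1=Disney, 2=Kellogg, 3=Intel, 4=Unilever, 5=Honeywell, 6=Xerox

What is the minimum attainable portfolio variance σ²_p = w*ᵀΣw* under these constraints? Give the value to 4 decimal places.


0.0152

x=Σ⁻¹μ = [1.0132  1.1361  2.3426  2.3908  0.9495  1.2207  1.7353]
y=Σ⁻¹𝟙 = [13.9042  14.6954  11.8085  13.1633  5.7613  8.4747  11.0682]
a=μᵀx=1.622763  b=𝟙ᵀx=10.788266  c=𝟙ᵀy=78.875607  D=ac−b²=11.609716
λ₁=(c·0.156−b)/D = (78.875607·0.156−10.788266)/11.609716 = 0.130609
λ₂=(a−b·0.156)/D = (1.622763−10.788266·0.156)/11.609716 = -0.005186
w* = 0.130609·x + -0.005186·y:
  w_0 = 0.130609·1.0132 + -0.005186·13.9042 = 0.0602  (JPMorgan)
  w_1 = 0.130609·1.1361 + -0.005186·14.6954 = 0.0722  (Disney)
  w_2 = 0.130609·2.3426 + -0.005186·11.8085 = 0.2447  (Kellogg)
  w_3 = 0.130609·2.3908 + -0.005186·13.1633 = 0.2440  (Intel)
  w_4 = 0.130609·0.9495 + -0.005186·5.7613 = 0.0941  (Unilever)
  w_5 = 0.130609·1.2207 + -0.005186·8.4747 = 0.1155  (Honeywell)
  w_6 = 0.130609·1.7353 + -0.005186·11.0682 = 0.1692  (Xerox)
Σw_i=1.0000  μᵀw=0.1560
σ²=wᵀΣw=λ₁·μ_p+λ₂ = 0.130609·0.156 + -0.005186 = 0.015189 ≈ 0.0152


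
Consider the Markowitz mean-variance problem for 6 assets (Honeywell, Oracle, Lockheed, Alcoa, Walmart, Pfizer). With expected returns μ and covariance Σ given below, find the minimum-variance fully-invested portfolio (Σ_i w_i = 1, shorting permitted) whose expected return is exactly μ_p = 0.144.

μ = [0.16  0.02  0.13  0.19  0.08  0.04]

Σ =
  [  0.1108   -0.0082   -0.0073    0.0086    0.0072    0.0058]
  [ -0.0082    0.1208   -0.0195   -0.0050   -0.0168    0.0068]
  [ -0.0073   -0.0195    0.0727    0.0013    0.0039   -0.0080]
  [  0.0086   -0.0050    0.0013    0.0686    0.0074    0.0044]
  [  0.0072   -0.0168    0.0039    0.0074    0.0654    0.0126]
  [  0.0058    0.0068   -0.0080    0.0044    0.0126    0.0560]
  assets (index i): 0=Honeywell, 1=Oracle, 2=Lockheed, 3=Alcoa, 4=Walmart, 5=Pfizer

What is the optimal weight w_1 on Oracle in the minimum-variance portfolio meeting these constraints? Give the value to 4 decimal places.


x=Σ⁻¹μ = [1.3737  0.7877  2.0944  2.5044  0.7888  0.4013]
y=Σ⁻¹𝟙 = [8.7794  13.3555  18.9060  11.8235  12.5390  14.2767]
a=μᵀx=1.062803  b=𝟙ᵀx=7.950243  c=𝟙ᵀy=79.680073  D=ac−b²=21.477858
λ₁=(c·0.144−b)/D = (79.680073·0.144−7.950243)/21.477858 = 0.164061
λ₂=(a−b·0.144)/D = (1.062803−7.950243·0.144)/21.477858 = -0.003819
w* = 0.164061·x + -0.003819·y:
  w_0 = 0.164061·1.3737 + -0.003819·8.7794 = 0.1918  (Honeywell)
  w_1 = 0.164061·0.7877 + -0.003819·13.3555 = 0.0782  (Oracle)
  w_2 = 0.164061·2.0944 + -0.003819·18.9060 = 0.2714  (Lockheed)
  w_3 = 0.164061·2.5044 + -0.003819·11.8235 = 0.3657  (Alcoa)
  w_4 = 0.164061·0.7888 + -0.003819·12.5390 = 0.0815  (Walmart)
  w_5 = 0.164061·0.4013 + -0.003819·14.2767 = 0.0113  (Pfizer)
Σw_i=1.0000  μᵀw=0.1440
σ²=wᵀΣw=λ₁·μ_p+λ₂ = 0.164061·0.144 + -0.003819 = 0.019805 ≈ 0.0198

0.0782


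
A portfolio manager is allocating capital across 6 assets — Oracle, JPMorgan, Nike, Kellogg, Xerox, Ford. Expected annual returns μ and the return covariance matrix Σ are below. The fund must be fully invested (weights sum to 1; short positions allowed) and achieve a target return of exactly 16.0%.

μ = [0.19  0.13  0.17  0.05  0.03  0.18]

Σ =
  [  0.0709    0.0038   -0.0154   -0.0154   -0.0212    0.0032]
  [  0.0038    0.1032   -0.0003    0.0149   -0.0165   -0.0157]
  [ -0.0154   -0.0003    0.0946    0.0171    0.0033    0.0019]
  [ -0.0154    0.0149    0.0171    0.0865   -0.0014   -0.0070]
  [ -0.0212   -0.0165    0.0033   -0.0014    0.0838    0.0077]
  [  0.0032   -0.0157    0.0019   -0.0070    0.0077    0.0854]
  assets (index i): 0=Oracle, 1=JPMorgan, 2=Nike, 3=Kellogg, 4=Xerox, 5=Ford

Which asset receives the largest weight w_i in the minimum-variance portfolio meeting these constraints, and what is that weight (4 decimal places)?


x=Σ⁻¹μ = [3.5021  1.5692  2.1575  0.7002  1.2813  2.1588]
y=Σ⁻¹𝟙 = [23.8215  11.8649  11.2657  12.8160  18.9555  12.0890]
a=μᵀx=1.698218  b=𝟙ᵀx=11.369171  c=𝟙ᵀy=90.812513  D=ac−b²=24.961406
λ₁=(c·0.160−b)/D = (90.812513·0.160−11.369171)/24.961406 = 0.126629
λ₂=(a−b·0.160)/D = (1.698218−11.369171·0.160)/24.961406 = -0.004841
w* = 0.126629·x + -0.004841·y:
  w_0 = 0.126629·3.5021 + -0.004841·23.8215 = 0.3281  (Oracle)
  w_1 = 0.126629·1.5692 + -0.004841·11.8649 = 0.1413  (JPMorgan)
  w_2 = 0.126629·2.1575 + -0.004841·11.2657 = 0.2187  (Nike)
  w_3 = 0.126629·0.7002 + -0.004841·12.8160 = 0.0266  (Kellogg)
  w_4 = 0.126629·1.2813 + -0.004841·18.9555 = 0.0705  (Xerox)
  w_5 = 0.126629·2.1588 + -0.004841·12.0890 = 0.2148  (Ford)
Σw_i=1.0000  μᵀw=0.1600
σ²=wᵀΣw=λ₁·μ_p+λ₂ = 0.126629·0.160 + -0.004841 = 0.015419 ≈ 0.0154

Oracle (0.3281)


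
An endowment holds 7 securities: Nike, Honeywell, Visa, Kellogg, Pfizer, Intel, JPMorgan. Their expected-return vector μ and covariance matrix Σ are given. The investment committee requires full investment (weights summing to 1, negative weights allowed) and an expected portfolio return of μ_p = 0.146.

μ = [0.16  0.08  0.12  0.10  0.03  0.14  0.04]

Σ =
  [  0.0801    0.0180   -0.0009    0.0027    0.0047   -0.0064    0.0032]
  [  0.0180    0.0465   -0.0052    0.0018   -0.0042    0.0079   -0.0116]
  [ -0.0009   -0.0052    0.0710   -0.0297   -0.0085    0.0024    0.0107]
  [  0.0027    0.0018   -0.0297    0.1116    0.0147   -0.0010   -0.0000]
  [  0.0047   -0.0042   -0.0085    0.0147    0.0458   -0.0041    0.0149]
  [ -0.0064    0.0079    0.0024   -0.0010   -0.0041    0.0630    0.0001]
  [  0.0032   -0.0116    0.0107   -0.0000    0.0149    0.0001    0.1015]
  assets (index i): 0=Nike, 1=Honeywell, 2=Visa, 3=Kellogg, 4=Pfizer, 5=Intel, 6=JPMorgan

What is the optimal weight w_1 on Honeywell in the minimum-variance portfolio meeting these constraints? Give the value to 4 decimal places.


-0.0197

u=Σ⁻¹μ = [1.9161  0.8843  2.3561  1.3895  0.7092  2.2843  0.0800]
v=Σ⁻¹𝟙 = [6.9828  21.9838  21.7868  11.3732  22.7237  14.6448  6.4975]
a=μᵀu=1.143286  b=𝟙ᵀu=9.619578  c=𝟙ᵀv=105.992658  D=ac−b²=28.643619
λ₁=(c·0.146−b)/D = (105.992658·0.146−9.619578)/28.643619 = 0.204421
λ₂=(a−b·0.146)/D = (1.143286−9.619578·0.146)/28.643619 = -0.009118
w* = 0.204421·u + -0.009118·v:
  w_0 = 0.204421·1.9161 + -0.009118·6.9828 = 0.3280  (Nike)
  w_1 = 0.204421·0.8843 + -0.009118·21.9838 = -0.0197  (Honeywell)
  w_2 = 0.204421·2.3561 + -0.009118·21.7868 = 0.2830  (Visa)
  w_3 = 0.204421·1.3895 + -0.009118·11.3732 = 0.1803  (Kellogg)
  w_4 = 0.204421·0.7092 + -0.009118·22.7237 = -0.0622  (Pfizer)
  w_5 = 0.204421·2.2843 + -0.009118·14.6448 = 0.3334  (Intel)
  w_6 = 0.204421·0.0800 + -0.009118·6.4975 = -0.0429  (JPMorgan)
Σw_i=1.0000  μᵀw=0.1460
σ²=wᵀΣw=λ₁·μ_p+λ₂ = 0.204421·0.146 + -0.009118 = 0.020727 ≈ 0.0207


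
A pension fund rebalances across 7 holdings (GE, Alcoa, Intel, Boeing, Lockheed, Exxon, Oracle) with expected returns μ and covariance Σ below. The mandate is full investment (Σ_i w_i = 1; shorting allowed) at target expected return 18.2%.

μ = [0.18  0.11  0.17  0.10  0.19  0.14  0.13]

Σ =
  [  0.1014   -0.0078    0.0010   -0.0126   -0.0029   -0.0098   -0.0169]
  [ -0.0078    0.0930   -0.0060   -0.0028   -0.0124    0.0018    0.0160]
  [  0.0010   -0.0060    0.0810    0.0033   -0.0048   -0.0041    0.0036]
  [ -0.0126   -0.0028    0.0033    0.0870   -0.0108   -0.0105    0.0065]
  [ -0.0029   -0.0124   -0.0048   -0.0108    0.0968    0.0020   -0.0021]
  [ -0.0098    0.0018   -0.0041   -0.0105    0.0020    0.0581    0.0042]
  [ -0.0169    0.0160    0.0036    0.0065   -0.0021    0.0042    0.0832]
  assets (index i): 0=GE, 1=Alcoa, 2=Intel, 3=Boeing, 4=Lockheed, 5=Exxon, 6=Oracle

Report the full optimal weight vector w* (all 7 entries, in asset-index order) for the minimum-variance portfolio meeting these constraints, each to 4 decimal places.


0.2880  -0.0387  0.2948  -0.0966  0.3460  0.1379  0.0686

x=Σ⁻¹μ = [2.7633  1.6637  2.3514  2.1097  2.5763  3.1785  1.4419]
y=Σ⁻¹𝟙 = [17.2775  13.4465  13.9883  17.7325  14.9958  22.6485  10.1874]
a=μᵀx=2.413026  b=𝟙ᵀx=16.084681  c=𝟙ᵀy=110.276544  D=ac−b²=7.383267
λ₁=(c·0.182−b)/D = (110.276544·0.182−16.084681)/7.383267 = 0.539822
λ₂=(a−b·0.182)/D = (2.413026−16.084681·0.182)/7.383267 = -0.069669
w* = 0.539822·x + -0.069669·y:
  w_0 = 0.539822·2.7633 + -0.069669·17.2775 = 0.2880  (GE)
  w_1 = 0.539822·1.6637 + -0.069669·13.4465 = -0.0387  (Alcoa)
  w_2 = 0.539822·2.3514 + -0.069669·13.9883 = 0.2948  (Intel)
  w_3 = 0.539822·2.1097 + -0.069669·17.7325 = -0.0966  (Boeing)
  w_4 = 0.539822·2.5763 + -0.069669·14.9958 = 0.3460  (Lockheed)
  w_5 = 0.539822·3.1785 + -0.069669·22.6485 = 0.1379  (Exxon)
  w_6 = 0.539822·1.4419 + -0.069669·10.1874 = 0.0686  (Oracle)
Σw_i=1.0000  μᵀw=0.1820
σ²=wᵀΣw=λ₁·μ_p+λ₂ = 0.539822·0.182 + -0.069669 = 0.028579 ≈ 0.0286


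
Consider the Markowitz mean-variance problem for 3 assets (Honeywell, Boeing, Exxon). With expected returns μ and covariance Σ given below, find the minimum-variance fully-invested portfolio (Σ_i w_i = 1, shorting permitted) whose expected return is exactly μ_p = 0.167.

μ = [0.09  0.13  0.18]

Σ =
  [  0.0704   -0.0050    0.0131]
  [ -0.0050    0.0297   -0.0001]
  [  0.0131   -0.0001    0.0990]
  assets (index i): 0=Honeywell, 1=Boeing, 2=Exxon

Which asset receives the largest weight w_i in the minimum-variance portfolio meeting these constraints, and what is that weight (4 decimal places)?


x=Σ⁻¹μ = [1.2980  4.6012  1.6511]
y=Σ⁻¹𝟙 = [15.2700  36.2681  8.1171]
a=μᵀx=1.012164  b=𝟙ᵀx=7.550220  c=𝟙ᵀy=59.655121  D=ac−b²=3.374939
λ₁=(c·0.167−b)/D = (59.655121·0.167−7.550220)/3.374939 = 0.714735
λ₂=(a−b·0.167)/D = (1.012164−7.550220·0.167)/3.374939 = -0.073697
w* = 0.714735·x + -0.073697·y:
  w_0 = 0.714735·1.2980 + -0.073697·15.2700 = -0.1977  (Honeywell)
  w_1 = 0.714735·4.6012 + -0.073697·36.2681 = 0.6158  (Boeing)
  w_2 = 0.714735·1.6511 + -0.073697·8.1171 = 0.5819  (Exxon)
Σw_i=1.0000  μᵀw=0.1670
σ²=wᵀΣw=λ₁·μ_p+λ₂ = 0.714735·0.167 + -0.073697 = 0.045664 ≈ 0.0457

Boeing (0.6158)


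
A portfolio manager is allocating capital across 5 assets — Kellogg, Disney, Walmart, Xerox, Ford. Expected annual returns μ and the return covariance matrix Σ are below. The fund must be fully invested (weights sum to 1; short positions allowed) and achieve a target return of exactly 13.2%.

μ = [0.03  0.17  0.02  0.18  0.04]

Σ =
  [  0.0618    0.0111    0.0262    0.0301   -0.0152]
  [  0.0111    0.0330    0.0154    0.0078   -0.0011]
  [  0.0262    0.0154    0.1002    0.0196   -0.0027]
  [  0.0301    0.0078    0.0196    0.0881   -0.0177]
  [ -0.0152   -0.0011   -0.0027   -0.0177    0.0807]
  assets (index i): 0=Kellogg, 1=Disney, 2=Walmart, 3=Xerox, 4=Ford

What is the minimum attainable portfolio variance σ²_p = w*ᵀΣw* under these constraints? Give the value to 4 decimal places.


0.0171

u=Σ⁻¹μ = [-1.0468  5.3554  -0.7706  2.2674  0.8430]
v=Σ⁻¹𝟙 = [10.9437  24.1716  2.2239  8.3288  16.6835]
a=μᵀu=1.305460  b=𝟙ᵀu=6.648488  c=𝟙ᵀv=62.351503  D=ac−b²=37.195027
λ₁=(c·0.132−b)/D = (62.351503·0.132−6.648488)/37.195027 = 0.042530
λ₂=(a−b·0.132)/D = (1.305460−6.648488·0.132)/37.195027 = 0.011503
w* = 0.042530·u + 0.011503·v:
  w_0 = 0.042530·-1.0468 + 0.011503·10.9437 = 0.0814  (Kellogg)
  w_1 = 0.042530·5.3554 + 0.011503·24.1716 = 0.5058  (Disney)
  w_2 = 0.042530·-0.7706 + 0.011503·2.2239 = -0.0072  (Walmart)
  w_3 = 0.042530·2.2674 + 0.011503·8.3288 = 0.1922  (Xerox)
  w_4 = 0.042530·0.8430 + 0.011503·16.6835 = 0.2278  (Ford)
Σw_i=1.0000  μᵀw=0.1320
σ²=wᵀΣw=λ₁·μ_p+λ₂ = 0.042530·0.132 + 0.011503 = 0.017117 ≈ 0.0171


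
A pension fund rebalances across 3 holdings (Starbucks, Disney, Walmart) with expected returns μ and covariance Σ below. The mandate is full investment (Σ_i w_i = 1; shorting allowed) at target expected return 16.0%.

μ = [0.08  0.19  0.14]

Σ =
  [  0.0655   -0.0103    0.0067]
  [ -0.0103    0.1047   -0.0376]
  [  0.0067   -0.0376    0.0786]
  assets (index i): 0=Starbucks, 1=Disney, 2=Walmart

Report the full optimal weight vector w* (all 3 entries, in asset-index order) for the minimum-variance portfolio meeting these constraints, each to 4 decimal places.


0.0642  0.4771  0.4587

u=Σ⁻¹μ = [1.3845  3.0768  3.1350]
v=Σ⁻¹𝟙 = [16.0955  18.3659  20.1364]
a=μᵀu=1.134242  b=𝟙ᵀu=7.596255  c=𝟙ᵀv=54.597780  D=ac−b²=4.224005
λ₁=(c·0.160−b)/D = (54.597780·0.160−7.596255)/4.224005 = 0.269742
λ₂=(a−b·0.160)/D = (1.134242−7.596255·0.160)/4.224005 = -0.019214
w* = 0.269742·u + -0.019214·v:
  w_0 = 0.269742·1.3845 + -0.019214·16.0955 = 0.0642  (Starbucks)
  w_1 = 0.269742·3.0768 + -0.019214·18.3659 = 0.4771  (Disney)
  w_2 = 0.269742·3.1350 + -0.019214·20.1364 = 0.4587  (Walmart)
Σw_i=1.0000  μᵀw=0.1600
σ²=wᵀΣw=λ₁·μ_p+λ₂ = 0.269742·0.160 + -0.019214 = 0.023945 ≈ 0.0239


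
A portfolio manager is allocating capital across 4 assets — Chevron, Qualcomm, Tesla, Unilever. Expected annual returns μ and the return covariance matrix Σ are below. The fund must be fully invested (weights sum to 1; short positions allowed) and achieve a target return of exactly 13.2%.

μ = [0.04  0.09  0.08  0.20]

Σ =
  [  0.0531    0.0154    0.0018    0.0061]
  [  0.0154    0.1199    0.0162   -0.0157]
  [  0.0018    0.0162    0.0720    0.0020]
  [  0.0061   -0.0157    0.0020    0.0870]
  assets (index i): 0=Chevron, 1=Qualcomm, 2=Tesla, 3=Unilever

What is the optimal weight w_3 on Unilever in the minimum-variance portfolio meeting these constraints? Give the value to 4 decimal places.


u=Σ⁻¹μ = [0.1741  0.9353  0.8286  2.4364]
v=Σ⁻¹𝟙 = [15.3227  6.2567  11.7848  11.2781]
a=μᵀu=0.644711  b=𝟙ᵀu=4.374412  c=𝟙ᵀv=44.642322  D=ac−b²=9.645905
λ₁=(c·0.132−b)/D = (44.642322·0.132−4.374412)/9.645905 = 0.157411
λ₂=(a−b·0.132)/D = (0.644711−4.374412·0.132)/9.645905 = 0.006976
w* = 0.157411·u + 0.006976·v:
  w_0 = 0.157411·0.1741 + 0.006976·15.3227 = 0.1343  (Chevron)
  w_1 = 0.157411·0.9353 + 0.006976·6.2567 = 0.1909  (Qualcomm)
  w_2 = 0.157411·0.8286 + 0.006976·11.7848 = 0.2126  (Tesla)
  w_3 = 0.157411·2.4364 + 0.006976·11.2781 = 0.4622  (Unilever)
Σw_i=1.0000  μᵀw=0.1320
σ²=wᵀΣw=λ₁·μ_p+λ₂ = 0.157411·0.132 + 0.006976 = 0.027754 ≈ 0.0278

0.4622


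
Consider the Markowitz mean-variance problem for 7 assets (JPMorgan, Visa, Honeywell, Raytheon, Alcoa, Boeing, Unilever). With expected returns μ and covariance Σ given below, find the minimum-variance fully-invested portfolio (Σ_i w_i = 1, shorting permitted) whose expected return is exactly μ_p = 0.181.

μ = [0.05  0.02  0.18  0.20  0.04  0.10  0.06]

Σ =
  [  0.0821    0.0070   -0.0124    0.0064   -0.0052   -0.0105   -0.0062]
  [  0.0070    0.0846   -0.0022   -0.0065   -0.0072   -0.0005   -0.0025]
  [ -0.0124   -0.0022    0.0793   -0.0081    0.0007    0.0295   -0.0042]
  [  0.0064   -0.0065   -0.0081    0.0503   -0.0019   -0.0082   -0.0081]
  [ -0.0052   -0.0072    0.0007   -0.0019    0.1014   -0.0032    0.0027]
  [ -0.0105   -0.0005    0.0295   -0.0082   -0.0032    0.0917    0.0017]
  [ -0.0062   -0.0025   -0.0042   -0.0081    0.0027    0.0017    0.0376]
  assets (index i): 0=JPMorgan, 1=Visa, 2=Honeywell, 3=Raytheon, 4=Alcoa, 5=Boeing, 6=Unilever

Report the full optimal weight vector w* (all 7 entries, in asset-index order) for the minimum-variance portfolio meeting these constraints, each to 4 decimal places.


g=Σ⁻¹μ = [0.9401  0.7615  2.8577  5.0534  0.5100  0.6944  3.1412]
h=Σ⁻¹𝟙 = [15.8377  15.4503  16.8729  30.6472  11.5418  9.8239  37.4485]
a=μᵀg=1.865627  b=𝟙ᵀg=13.958431  c=𝟙ᵀh=137.622428  D=ac−b²=61.914301
λ₁=(c·0.181−b)/D = (137.622428·0.181−13.958431)/61.914301 = 0.176877
λ₂=(a−b·0.181)/D = (1.865627−13.958431·0.181)/61.914301 = -0.010674
w* = 0.176877·g + -0.010674·h:
  w_0 = 0.176877·0.9401 + -0.010674·15.8377 = -0.0028  (JPMorgan)
  w_1 = 0.176877·0.7615 + -0.010674·15.4503 = -0.0302  (Visa)
  w_2 = 0.176877·2.8577 + -0.010674·16.8729 = 0.3254  (Honeywell)
  w_3 = 0.176877·5.0534 + -0.010674·30.6472 = 0.5667  (Raytheon)
  w_4 = 0.176877·0.5100 + -0.010674·11.5418 = -0.0330  (Alcoa)
  w_5 = 0.176877·0.6944 + -0.010674·9.8239 = 0.0180  (Boeing)
  w_6 = 0.176877·3.1412 + -0.010674·37.4485 = 0.1559  (Unilever)
Σw_i=1.0000  μᵀw=0.1810
σ²=wᵀΣw=λ₁·μ_p+λ₂ = 0.176877·0.181 + -0.010674 = 0.021341 ≈ 0.0213

-0.0028  -0.0302  0.3254  0.5667  -0.0330  0.0180  0.1559
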